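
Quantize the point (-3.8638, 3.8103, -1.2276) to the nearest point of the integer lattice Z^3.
(-4, 4, -1)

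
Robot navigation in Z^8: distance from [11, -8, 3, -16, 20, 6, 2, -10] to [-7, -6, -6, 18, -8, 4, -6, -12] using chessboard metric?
34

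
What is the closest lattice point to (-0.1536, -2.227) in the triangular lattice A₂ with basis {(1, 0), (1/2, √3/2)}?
(-0.5, -2.598)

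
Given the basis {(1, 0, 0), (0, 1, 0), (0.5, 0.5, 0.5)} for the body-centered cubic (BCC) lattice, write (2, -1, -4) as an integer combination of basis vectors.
6b₁ + 3b₂ - 8b₃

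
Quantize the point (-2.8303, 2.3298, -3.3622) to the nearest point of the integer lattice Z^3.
(-3, 2, -3)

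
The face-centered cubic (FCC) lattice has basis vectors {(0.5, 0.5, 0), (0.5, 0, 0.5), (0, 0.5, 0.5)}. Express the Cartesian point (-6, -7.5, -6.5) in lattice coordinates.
-7b₁ - 5b₂ - 8b₃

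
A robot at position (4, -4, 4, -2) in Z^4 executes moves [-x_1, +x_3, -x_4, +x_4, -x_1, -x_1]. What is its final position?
(1, -4, 5, -2)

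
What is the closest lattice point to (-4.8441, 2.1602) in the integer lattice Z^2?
(-5, 2)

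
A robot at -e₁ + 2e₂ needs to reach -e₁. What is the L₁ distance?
2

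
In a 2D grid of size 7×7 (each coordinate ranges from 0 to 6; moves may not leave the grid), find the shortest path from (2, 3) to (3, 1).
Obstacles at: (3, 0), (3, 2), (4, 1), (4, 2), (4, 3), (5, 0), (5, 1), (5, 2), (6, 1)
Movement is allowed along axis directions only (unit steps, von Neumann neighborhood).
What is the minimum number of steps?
3
(one shortest path: (2, 3) → (2, 2) → (2, 1) → (3, 1))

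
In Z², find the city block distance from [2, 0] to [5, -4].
7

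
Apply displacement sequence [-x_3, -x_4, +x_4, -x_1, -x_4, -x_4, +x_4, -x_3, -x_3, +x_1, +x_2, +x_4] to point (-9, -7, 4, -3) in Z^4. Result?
(-9, -6, 1, -3)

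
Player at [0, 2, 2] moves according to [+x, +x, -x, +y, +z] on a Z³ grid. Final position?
(1, 3, 3)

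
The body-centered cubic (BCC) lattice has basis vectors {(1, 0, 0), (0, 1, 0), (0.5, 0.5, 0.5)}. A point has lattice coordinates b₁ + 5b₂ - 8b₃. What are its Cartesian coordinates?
(-3, 1, -4)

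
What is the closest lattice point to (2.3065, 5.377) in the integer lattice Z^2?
(2, 5)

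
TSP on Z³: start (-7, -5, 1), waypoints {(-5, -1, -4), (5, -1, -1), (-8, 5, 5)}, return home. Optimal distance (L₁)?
64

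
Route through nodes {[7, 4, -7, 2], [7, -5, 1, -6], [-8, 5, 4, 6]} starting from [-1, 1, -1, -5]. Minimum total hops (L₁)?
73
(one optimal route: (-1, 1, -1, -5) → (7, -5, 1, -6) → (7, 4, -7, 2) → (-8, 5, 4, 6))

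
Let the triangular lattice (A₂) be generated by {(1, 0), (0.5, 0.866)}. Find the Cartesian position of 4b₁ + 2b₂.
(5, 1.732)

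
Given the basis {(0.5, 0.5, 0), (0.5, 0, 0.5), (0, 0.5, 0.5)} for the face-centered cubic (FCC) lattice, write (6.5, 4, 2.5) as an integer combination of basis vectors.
8b₁ + 5b₂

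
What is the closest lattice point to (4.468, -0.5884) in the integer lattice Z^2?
(4, -1)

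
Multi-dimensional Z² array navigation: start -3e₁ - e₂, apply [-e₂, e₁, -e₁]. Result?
(-3, -2)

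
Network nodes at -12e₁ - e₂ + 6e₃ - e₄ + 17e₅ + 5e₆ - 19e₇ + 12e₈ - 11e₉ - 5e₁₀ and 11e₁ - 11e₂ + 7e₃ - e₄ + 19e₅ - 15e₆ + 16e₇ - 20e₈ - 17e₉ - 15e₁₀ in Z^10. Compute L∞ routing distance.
35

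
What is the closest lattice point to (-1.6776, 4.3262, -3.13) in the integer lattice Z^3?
(-2, 4, -3)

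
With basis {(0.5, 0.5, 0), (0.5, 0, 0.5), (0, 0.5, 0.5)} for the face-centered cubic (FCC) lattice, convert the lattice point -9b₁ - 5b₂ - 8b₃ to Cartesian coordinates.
(-7, -8.5, -6.5)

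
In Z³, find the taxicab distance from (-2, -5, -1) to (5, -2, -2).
11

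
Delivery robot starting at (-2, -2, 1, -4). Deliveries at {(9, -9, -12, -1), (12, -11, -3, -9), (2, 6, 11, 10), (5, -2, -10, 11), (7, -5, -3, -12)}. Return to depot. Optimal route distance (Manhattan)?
154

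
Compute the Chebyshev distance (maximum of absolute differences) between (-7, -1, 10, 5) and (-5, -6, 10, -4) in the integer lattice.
9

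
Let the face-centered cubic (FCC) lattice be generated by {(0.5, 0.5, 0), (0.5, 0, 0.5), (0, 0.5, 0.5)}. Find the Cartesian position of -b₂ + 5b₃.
(-0.5, 2.5, 2)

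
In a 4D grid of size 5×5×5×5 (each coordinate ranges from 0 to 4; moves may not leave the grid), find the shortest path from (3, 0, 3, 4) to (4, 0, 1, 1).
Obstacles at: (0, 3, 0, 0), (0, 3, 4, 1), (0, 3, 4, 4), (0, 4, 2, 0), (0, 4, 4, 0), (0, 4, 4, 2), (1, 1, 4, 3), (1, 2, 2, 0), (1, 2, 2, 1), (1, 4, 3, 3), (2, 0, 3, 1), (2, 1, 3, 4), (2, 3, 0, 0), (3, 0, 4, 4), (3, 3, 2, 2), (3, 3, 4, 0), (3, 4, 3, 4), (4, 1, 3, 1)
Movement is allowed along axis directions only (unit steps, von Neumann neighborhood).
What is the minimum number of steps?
6
(one shortest path: (3, 0, 3, 4) → (4, 0, 3, 4) → (4, 0, 2, 4) → (4, 0, 1, 4) → (4, 0, 1, 3) → (4, 0, 1, 2) → (4, 0, 1, 1))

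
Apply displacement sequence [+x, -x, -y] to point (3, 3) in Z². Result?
(3, 2)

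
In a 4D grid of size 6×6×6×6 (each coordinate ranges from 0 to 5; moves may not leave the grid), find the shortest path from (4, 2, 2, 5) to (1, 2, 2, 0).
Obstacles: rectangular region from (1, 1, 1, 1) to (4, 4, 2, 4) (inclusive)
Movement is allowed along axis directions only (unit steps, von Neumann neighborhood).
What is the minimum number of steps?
10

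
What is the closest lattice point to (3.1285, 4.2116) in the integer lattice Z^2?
(3, 4)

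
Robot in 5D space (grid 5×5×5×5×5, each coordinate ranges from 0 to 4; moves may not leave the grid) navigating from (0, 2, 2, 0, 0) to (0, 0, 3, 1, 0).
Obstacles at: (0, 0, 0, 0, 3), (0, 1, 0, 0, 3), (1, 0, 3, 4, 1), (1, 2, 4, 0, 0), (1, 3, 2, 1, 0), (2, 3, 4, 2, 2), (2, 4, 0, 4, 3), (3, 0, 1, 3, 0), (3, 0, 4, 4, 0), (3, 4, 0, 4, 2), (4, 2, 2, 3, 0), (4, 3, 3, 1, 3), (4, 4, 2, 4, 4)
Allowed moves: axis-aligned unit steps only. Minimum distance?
4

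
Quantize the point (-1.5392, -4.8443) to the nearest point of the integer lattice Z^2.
(-2, -5)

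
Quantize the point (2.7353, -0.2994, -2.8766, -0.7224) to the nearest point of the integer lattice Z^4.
(3, 0, -3, -1)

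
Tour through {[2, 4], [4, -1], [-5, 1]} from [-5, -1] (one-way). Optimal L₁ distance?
19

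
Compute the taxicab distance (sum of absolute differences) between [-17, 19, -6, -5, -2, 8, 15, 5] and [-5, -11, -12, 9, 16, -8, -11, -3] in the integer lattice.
130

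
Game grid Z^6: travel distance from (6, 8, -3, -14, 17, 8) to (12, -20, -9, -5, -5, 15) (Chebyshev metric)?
28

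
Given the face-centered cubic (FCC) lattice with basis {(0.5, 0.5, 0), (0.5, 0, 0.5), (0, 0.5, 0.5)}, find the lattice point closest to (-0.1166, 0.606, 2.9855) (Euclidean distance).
(-0.5, 0.5, 3)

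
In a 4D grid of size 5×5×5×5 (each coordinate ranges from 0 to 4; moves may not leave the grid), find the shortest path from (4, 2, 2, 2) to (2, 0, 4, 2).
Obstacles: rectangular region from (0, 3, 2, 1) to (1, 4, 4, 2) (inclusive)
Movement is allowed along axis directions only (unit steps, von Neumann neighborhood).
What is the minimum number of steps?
6
(one shortest path: (4, 2, 2, 2) → (3, 2, 2, 2) → (2, 2, 2, 2) → (2, 1, 2, 2) → (2, 0, 2, 2) → (2, 0, 3, 2) → (2, 0, 4, 2))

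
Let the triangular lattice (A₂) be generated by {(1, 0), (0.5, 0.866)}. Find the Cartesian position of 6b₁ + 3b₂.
(7.5, 2.598)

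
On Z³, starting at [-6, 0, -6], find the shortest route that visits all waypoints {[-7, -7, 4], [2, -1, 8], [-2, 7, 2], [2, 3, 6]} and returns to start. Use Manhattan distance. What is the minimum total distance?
74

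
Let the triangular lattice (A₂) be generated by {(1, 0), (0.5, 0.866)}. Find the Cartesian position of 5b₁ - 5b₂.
(2.5, -4.33)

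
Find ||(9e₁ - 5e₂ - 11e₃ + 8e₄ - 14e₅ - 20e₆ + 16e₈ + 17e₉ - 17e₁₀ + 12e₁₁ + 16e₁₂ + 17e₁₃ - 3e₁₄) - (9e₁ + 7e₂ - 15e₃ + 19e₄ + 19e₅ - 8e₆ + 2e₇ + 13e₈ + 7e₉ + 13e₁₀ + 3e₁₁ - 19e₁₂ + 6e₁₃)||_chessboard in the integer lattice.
35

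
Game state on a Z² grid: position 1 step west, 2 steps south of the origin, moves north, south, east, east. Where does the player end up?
(1, -2)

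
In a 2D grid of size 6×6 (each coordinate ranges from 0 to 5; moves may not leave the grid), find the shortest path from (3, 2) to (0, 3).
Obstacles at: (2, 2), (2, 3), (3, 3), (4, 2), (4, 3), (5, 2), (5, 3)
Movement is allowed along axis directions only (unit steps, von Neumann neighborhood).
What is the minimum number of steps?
6
(one shortest path: (3, 2) → (3, 1) → (2, 1) → (1, 1) → (0, 1) → (0, 2) → (0, 3))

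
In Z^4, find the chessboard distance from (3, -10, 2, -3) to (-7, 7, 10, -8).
17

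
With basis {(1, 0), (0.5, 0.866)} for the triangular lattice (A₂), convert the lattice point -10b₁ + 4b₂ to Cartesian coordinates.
(-8, 3.464)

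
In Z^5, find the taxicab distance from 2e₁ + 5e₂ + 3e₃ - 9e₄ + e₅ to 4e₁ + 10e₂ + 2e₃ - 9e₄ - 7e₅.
16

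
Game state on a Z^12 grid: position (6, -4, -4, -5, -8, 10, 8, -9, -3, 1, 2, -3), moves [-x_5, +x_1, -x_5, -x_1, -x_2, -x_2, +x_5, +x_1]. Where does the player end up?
(7, -6, -4, -5, -9, 10, 8, -9, -3, 1, 2, -3)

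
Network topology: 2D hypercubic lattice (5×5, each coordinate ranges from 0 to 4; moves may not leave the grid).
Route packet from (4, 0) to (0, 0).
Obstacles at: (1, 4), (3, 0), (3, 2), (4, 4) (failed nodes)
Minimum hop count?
6
(one shortest path: (4, 0) → (4, 1) → (3, 1) → (2, 1) → (1, 1) → (0, 1) → (0, 0))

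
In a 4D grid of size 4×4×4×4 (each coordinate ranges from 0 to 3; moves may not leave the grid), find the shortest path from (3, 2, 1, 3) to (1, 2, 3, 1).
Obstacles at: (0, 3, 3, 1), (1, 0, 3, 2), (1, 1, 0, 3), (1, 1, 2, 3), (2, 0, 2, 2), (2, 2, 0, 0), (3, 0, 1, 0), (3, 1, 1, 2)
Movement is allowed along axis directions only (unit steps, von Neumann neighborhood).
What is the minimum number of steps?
6
(one shortest path: (3, 2, 1, 3) → (2, 2, 1, 3) → (1, 2, 1, 3) → (1, 2, 2, 3) → (1, 2, 3, 3) → (1, 2, 3, 2) → (1, 2, 3, 1))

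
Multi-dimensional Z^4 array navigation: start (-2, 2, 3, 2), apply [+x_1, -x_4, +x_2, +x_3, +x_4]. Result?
(-1, 3, 4, 2)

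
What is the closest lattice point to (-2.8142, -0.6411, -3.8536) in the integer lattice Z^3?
(-3, -1, -4)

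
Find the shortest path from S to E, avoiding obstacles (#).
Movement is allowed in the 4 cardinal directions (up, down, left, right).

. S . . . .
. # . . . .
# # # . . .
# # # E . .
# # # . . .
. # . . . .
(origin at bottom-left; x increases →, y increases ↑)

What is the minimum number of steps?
5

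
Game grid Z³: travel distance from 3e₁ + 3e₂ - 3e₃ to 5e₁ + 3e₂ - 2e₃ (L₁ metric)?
3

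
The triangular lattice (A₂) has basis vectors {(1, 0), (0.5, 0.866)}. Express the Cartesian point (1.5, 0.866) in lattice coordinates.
b₁ + b₂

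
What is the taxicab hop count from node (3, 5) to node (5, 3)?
4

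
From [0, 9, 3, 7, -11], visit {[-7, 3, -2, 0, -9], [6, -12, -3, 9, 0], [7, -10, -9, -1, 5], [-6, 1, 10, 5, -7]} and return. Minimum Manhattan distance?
168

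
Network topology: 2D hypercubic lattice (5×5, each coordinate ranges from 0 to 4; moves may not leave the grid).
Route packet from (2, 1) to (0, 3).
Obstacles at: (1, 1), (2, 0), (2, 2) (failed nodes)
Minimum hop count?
6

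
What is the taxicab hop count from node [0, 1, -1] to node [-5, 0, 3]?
10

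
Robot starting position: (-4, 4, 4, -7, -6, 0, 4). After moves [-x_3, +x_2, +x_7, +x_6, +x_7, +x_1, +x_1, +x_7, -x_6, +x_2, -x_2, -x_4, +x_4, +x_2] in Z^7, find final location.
(-2, 6, 3, -7, -6, 0, 7)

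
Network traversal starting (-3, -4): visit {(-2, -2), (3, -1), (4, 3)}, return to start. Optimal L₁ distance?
28
(one optimal route: (-3, -4) → (-2, -2) → (3, -1) → (4, 3) → (-3, -4))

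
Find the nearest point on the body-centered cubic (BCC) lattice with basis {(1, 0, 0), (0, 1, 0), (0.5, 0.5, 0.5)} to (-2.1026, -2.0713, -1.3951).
(-2, -2, -1)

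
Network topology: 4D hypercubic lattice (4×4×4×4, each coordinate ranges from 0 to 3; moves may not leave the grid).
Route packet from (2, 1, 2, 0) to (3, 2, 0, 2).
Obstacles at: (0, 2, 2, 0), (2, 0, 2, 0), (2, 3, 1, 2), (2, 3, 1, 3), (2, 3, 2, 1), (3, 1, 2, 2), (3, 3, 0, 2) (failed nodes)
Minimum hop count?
6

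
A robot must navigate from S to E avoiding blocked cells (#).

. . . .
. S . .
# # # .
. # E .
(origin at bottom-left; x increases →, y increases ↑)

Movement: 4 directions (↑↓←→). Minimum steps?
5
(one shortest path: (1, 2) → (2, 2) → (3, 2) → (3, 1) → (3, 0) → (2, 0))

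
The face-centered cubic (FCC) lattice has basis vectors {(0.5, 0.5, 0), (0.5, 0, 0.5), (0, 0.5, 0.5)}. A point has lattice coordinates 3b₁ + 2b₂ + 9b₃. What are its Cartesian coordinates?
(2.5, 6, 5.5)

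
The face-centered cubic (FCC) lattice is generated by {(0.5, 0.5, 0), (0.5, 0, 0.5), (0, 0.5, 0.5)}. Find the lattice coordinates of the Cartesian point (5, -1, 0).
4b₁ + 6b₂ - 6b₃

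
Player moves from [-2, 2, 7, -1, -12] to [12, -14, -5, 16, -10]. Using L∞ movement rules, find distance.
17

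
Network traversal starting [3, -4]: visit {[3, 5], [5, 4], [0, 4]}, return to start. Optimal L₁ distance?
28
(one optimal route: (3, -4) → (3, 5) → (5, 4) → (0, 4) → (3, -4))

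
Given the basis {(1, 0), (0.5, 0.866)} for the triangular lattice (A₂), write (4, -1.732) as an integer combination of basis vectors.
5b₁ - 2b₂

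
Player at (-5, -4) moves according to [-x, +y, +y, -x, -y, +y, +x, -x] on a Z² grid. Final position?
(-7, -2)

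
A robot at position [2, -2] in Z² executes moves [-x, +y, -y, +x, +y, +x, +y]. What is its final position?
(3, 0)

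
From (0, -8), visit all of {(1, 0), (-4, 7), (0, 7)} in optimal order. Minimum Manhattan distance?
21
(one optimal route: (0, -8) → (1, 0) → (0, 7) → (-4, 7))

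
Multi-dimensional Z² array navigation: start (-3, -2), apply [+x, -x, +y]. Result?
(-3, -1)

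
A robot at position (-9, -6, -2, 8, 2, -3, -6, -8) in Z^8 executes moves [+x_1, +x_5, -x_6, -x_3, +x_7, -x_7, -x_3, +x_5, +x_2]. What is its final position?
(-8, -5, -4, 8, 4, -4, -6, -8)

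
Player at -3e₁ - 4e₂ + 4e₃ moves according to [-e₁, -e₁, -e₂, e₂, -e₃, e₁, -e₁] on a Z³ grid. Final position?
(-5, -4, 3)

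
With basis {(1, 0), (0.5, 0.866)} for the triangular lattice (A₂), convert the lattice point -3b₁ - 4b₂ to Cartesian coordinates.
(-5, -3.464)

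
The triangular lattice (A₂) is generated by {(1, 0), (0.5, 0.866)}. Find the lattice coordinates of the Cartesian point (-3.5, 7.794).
-8b₁ + 9b₂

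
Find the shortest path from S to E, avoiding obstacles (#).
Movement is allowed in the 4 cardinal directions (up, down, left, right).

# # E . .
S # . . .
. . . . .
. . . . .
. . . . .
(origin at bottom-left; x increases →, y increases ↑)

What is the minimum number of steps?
5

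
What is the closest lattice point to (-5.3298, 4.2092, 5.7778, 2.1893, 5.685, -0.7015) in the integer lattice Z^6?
(-5, 4, 6, 2, 6, -1)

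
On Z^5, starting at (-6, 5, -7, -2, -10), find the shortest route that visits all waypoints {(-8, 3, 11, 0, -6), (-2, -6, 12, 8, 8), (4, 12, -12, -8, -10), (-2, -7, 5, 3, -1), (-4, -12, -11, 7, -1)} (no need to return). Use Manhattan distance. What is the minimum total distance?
171
(one optimal route: (-6, 5, -7, -2, -10) → (4, 12, -12, -8, -10) → (-8, 3, 11, 0, -6) → (-2, -6, 12, 8, 8) → (-2, -7, 5, 3, -1) → (-4, -12, -11, 7, -1))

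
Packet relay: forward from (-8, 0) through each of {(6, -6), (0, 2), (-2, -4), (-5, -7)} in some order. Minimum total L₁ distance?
36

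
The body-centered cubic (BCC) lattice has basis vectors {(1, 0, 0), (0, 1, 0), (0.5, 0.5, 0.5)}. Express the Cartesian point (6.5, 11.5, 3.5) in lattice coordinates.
3b₁ + 8b₂ + 7b₃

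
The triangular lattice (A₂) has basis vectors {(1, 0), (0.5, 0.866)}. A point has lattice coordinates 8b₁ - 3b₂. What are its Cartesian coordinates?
(6.5, -2.598)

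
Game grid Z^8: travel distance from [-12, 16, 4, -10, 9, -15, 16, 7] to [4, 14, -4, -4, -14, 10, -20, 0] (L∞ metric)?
36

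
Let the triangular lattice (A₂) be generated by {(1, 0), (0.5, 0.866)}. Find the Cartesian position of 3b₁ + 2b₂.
(4, 1.732)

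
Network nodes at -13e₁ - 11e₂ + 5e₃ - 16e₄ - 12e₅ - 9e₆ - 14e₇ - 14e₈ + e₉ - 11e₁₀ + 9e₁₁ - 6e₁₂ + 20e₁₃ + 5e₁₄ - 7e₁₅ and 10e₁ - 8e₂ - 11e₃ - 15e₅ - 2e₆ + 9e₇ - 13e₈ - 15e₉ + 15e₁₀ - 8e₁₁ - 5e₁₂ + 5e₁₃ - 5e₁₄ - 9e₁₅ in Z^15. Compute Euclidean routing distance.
56.4712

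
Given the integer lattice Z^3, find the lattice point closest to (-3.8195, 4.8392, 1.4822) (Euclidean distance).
(-4, 5, 1)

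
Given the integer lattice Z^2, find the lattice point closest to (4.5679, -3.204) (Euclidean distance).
(5, -3)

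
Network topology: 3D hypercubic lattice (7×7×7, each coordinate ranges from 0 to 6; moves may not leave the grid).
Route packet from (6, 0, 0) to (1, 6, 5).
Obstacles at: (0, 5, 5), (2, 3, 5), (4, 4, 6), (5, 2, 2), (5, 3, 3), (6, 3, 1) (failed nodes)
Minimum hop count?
16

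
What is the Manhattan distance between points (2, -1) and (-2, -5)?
8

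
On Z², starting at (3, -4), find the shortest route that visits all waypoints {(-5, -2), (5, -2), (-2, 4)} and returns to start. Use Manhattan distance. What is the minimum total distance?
36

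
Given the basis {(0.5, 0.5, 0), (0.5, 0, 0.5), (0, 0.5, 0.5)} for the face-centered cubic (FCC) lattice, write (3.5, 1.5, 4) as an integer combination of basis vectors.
b₁ + 6b₂ + 2b₃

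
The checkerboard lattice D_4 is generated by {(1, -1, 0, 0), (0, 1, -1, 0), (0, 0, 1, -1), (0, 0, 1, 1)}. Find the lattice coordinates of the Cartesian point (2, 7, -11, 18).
2b₁ + 9b₂ - 10b₃ + 8b₄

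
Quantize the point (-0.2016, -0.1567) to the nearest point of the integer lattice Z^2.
(0, 0)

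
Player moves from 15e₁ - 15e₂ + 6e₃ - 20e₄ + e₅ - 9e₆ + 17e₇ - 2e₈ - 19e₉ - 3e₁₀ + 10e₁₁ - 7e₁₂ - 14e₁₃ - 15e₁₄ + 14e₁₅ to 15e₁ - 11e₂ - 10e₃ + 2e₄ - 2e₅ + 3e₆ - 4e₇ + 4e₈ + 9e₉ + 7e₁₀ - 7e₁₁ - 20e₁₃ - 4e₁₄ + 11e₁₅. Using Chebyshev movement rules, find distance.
28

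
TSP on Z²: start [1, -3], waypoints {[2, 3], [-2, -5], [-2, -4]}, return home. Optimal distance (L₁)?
24
(one optimal route: (1, -3) → (2, 3) → (-2, -5) → (-2, -4) → (1, -3))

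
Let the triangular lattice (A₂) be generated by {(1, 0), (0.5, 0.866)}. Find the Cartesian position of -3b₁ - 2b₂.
(-4, -1.732)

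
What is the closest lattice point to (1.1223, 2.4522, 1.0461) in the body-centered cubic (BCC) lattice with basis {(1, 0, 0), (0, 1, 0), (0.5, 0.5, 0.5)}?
(1, 2, 1)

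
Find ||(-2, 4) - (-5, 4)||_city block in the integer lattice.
3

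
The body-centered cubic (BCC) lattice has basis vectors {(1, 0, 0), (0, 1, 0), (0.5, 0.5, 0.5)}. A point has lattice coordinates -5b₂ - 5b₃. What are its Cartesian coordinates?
(-2.5, -7.5, -2.5)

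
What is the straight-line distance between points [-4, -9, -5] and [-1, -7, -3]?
4.12311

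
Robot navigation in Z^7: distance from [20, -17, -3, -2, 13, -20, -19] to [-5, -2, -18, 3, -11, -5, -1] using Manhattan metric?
117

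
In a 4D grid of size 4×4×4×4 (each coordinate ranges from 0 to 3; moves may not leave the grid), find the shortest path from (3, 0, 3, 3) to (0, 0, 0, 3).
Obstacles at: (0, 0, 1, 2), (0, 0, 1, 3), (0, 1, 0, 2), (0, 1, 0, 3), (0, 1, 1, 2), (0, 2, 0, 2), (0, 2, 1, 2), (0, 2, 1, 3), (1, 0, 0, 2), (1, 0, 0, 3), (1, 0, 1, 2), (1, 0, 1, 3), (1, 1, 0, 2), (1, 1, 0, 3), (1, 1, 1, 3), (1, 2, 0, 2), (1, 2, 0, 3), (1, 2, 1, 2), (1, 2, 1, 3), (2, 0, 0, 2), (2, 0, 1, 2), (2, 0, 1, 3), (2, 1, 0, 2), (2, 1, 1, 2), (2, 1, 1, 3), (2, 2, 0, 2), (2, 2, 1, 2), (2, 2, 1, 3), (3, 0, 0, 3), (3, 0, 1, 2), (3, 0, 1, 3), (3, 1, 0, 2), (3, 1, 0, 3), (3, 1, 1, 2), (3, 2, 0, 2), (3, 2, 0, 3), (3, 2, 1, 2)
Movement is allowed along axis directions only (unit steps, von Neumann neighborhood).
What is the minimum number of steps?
10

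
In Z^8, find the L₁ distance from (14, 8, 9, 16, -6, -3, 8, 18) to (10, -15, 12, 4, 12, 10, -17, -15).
131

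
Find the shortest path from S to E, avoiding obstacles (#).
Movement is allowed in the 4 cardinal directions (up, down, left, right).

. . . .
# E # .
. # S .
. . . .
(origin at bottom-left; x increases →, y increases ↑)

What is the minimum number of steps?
6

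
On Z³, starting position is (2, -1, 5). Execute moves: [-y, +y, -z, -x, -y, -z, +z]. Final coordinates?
(1, -2, 4)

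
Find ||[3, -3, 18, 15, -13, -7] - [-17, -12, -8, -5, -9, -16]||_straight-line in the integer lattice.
40.6694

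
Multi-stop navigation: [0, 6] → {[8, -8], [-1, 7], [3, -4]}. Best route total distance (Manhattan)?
26
(one optimal route: (0, 6) → (-1, 7) → (3, -4) → (8, -8))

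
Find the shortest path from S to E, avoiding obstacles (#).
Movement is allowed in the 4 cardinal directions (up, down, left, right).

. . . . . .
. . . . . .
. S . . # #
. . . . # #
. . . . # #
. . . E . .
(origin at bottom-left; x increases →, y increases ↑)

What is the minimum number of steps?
5
(one shortest path: (1, 3) → (2, 3) → (3, 3) → (3, 2) → (3, 1) → (3, 0))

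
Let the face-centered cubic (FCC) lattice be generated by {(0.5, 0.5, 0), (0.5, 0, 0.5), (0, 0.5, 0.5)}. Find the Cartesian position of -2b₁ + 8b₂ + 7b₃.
(3, 2.5, 7.5)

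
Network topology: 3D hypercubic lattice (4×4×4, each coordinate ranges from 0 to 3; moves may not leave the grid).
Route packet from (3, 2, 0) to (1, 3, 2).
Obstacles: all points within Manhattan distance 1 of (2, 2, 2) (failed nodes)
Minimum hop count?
5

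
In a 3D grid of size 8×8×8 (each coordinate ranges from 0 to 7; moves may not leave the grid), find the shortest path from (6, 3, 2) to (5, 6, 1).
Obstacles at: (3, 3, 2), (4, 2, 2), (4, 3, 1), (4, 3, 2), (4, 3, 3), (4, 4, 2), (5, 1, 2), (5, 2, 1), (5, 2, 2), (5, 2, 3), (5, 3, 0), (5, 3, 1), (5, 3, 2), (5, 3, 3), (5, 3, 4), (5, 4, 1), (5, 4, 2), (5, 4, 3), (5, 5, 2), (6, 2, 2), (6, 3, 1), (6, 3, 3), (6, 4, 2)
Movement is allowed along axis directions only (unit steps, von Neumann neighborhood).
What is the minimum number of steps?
7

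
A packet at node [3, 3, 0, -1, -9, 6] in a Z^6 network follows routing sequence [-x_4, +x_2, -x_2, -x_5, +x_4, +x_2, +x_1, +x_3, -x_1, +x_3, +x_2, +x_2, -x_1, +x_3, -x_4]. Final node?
(2, 6, 3, -2, -10, 6)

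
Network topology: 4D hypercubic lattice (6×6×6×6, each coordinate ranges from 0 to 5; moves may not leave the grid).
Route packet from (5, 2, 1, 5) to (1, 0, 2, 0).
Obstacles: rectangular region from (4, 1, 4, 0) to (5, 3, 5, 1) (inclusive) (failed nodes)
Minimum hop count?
12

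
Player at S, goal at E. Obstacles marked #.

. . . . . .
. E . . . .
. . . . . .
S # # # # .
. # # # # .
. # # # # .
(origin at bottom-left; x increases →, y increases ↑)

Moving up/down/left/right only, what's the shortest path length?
3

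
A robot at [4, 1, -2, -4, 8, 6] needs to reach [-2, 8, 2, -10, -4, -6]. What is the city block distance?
47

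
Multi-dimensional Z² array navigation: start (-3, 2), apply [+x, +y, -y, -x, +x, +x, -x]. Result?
(-2, 2)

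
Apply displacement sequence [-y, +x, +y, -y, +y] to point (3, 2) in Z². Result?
(4, 2)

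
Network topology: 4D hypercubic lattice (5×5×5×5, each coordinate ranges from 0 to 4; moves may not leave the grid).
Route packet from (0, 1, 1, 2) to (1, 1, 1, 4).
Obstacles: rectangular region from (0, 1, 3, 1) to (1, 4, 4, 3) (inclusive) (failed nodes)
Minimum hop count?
3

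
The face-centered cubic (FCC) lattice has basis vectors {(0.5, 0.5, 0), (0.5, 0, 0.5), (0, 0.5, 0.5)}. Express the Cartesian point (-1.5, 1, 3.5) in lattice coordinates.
-4b₁ + b₂ + 6b₃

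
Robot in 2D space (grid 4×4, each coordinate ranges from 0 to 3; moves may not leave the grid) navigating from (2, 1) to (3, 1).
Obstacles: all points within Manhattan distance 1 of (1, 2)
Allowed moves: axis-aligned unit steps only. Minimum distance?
1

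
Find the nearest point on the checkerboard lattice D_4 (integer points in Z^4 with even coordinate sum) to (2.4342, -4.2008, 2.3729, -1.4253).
(3, -4, 2, -1)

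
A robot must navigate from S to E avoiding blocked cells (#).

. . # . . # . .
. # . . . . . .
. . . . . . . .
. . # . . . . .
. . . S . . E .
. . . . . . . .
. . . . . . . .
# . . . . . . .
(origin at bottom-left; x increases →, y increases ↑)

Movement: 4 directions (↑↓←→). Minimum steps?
3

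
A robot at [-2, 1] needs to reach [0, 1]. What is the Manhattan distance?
2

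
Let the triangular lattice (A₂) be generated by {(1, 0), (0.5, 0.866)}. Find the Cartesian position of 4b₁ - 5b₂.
(1.5, -4.33)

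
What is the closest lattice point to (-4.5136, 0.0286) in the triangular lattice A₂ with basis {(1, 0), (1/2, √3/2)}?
(-5, 0)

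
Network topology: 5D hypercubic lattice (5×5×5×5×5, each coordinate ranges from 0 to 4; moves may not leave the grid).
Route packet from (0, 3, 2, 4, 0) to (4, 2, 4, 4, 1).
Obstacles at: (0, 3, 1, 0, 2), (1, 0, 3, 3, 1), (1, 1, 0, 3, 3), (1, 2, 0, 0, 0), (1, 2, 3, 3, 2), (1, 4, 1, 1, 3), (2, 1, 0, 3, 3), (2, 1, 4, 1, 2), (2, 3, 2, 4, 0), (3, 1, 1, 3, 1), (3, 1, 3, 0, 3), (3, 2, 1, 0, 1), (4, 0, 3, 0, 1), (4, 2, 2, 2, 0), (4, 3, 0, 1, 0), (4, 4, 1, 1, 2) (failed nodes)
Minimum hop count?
8
(one shortest path: (0, 3, 2, 4, 0) → (1, 3, 2, 4, 0) → (1, 2, 2, 4, 0) → (2, 2, 2, 4, 0) → (3, 2, 2, 4, 0) → (4, 2, 2, 4, 0) → (4, 2, 3, 4, 0) → (4, 2, 4, 4, 0) → (4, 2, 4, 4, 1))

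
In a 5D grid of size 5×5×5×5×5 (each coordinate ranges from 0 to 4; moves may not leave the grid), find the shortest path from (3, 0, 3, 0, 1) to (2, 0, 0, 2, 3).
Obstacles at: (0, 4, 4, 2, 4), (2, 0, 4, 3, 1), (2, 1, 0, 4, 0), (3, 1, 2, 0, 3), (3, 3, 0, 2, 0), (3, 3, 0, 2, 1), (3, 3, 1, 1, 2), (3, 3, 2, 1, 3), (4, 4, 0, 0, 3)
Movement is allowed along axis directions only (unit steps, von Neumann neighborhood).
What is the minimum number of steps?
8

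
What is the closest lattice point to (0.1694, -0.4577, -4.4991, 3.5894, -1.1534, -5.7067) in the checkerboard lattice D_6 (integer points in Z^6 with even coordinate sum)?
(0, 0, -5, 4, -1, -6)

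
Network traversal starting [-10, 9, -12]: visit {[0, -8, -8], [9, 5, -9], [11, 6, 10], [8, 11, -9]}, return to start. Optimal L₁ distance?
126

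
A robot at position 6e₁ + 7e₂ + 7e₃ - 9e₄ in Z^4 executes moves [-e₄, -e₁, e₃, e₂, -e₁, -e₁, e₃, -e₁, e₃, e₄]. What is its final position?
(2, 8, 10, -9)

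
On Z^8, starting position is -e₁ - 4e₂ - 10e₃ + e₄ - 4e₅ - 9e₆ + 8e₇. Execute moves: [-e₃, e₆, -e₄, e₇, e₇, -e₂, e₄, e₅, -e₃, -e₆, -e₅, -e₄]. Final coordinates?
(-1, -5, -12, 0, -4, -9, 10, 0)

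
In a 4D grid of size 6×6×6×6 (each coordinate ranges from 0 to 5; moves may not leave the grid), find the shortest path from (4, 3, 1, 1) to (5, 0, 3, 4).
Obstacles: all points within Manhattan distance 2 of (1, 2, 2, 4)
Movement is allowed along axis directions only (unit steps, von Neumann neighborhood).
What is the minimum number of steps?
9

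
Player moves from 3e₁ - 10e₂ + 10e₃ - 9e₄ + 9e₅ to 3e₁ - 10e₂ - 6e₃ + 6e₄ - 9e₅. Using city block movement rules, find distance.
49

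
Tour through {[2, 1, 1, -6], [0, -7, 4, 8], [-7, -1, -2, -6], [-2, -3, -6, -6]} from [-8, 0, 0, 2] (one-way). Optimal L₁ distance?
65
(one optimal route: (-8, 0, 0, 2) → (-7, -1, -2, -6) → (-2, -3, -6, -6) → (2, 1, 1, -6) → (0, -7, 4, 8))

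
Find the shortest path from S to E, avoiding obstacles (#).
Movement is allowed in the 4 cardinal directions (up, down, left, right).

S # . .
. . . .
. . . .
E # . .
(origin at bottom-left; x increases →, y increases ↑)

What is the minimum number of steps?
3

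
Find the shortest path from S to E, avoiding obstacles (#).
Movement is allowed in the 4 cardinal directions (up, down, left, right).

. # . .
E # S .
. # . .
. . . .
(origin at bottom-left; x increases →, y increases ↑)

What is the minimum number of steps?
6
(one shortest path: (2, 2) → (2, 1) → (2, 0) → (1, 0) → (0, 0) → (0, 1) → (0, 2))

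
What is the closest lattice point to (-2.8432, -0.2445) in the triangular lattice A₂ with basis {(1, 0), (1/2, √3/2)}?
(-3, 0)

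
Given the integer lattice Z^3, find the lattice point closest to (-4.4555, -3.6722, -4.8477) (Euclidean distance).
(-4, -4, -5)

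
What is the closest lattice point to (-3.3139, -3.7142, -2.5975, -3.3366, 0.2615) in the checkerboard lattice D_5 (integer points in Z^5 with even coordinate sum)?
(-3, -4, -2, -3, 0)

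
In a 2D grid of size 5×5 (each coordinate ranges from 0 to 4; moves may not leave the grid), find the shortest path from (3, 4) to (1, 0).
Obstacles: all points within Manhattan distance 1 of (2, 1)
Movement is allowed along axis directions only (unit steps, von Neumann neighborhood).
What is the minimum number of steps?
8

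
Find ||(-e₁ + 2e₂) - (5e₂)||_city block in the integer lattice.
4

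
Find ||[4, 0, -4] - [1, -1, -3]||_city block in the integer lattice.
5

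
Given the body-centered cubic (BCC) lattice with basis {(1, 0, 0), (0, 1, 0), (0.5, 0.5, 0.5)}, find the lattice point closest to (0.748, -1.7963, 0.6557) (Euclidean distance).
(0.5, -1.5, 0.5)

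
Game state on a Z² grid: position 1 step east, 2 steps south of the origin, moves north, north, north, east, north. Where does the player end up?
(2, 2)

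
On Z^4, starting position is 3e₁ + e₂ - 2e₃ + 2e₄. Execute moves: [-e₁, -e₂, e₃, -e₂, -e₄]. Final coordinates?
(2, -1, -1, 1)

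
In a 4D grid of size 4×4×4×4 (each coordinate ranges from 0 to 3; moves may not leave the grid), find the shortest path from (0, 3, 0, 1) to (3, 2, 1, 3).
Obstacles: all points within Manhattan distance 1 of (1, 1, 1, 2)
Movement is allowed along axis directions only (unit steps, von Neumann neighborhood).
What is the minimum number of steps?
7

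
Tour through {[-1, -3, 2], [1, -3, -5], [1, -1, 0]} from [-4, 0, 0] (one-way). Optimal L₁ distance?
21
(one optimal route: (-4, 0, 0) → (-1, -3, 2) → (1, -1, 0) → (1, -3, -5))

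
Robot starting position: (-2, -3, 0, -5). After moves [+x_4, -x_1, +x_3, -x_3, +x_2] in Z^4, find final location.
(-3, -2, 0, -4)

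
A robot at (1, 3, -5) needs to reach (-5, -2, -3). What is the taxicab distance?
13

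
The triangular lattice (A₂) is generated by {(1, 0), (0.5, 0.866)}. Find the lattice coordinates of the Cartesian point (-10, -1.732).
-9b₁ - 2b₂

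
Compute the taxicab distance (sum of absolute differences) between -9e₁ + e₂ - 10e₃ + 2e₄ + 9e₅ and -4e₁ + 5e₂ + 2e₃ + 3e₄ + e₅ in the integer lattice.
30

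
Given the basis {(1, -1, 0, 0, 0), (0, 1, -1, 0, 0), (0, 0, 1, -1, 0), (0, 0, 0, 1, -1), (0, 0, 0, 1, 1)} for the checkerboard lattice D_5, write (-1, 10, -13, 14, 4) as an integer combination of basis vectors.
-b₁ + 9b₂ - 4b₃ + 3b₄ + 7b₅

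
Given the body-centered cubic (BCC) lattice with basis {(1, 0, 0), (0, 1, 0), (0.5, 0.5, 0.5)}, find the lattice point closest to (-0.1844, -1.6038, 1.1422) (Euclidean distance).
(0, -2, 1)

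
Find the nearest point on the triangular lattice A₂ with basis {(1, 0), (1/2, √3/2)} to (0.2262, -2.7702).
(0.5, -2.598)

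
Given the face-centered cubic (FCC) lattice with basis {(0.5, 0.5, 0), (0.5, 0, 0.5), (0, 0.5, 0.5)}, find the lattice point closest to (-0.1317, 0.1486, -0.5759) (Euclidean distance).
(0, 0.5, -0.5)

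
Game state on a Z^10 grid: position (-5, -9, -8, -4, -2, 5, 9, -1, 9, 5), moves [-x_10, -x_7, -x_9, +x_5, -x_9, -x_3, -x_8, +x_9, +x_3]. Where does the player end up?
(-5, -9, -8, -4, -1, 5, 8, -2, 8, 4)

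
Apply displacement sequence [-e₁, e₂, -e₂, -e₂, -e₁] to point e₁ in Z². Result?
(-1, -1)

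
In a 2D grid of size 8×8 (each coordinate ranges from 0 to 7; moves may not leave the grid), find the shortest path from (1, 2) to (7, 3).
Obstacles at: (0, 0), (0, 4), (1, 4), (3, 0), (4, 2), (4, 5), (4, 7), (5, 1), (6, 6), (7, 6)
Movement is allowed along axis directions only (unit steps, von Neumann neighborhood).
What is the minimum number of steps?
7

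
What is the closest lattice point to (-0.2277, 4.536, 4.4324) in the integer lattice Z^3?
(0, 5, 4)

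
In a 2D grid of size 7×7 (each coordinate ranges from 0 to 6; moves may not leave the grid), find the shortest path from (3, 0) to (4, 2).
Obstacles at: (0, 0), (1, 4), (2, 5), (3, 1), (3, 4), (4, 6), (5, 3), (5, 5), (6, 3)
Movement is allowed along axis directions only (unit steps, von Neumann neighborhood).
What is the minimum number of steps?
3
(one shortest path: (3, 0) → (4, 0) → (4, 1) → (4, 2))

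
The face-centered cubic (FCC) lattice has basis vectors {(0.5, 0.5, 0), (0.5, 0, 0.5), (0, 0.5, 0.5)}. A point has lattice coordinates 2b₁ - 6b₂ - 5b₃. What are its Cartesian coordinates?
(-2, -1.5, -5.5)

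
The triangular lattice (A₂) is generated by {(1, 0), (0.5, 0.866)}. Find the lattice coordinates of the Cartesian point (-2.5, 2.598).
-4b₁ + 3b₂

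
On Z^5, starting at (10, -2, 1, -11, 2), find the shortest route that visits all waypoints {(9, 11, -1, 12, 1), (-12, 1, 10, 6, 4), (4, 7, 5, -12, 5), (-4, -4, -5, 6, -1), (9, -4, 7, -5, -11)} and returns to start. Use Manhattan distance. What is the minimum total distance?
222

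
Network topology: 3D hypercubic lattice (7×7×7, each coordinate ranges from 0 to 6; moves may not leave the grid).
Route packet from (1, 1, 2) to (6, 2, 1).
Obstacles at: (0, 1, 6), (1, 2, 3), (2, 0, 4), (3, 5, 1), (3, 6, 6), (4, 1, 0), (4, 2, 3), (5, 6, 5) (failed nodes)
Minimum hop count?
7
(one shortest path: (1, 1, 2) → (2, 1, 2) → (3, 1, 2) → (4, 1, 2) → (5, 1, 2) → (6, 1, 2) → (6, 2, 2) → (6, 2, 1))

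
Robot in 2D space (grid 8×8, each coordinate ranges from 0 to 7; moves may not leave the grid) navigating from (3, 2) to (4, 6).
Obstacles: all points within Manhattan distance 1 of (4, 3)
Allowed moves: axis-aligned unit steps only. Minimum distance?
7
(one shortest path: (3, 2) → (2, 2) → (2, 3) → (2, 4) → (3, 4) → (3, 5) → (4, 5) → (4, 6))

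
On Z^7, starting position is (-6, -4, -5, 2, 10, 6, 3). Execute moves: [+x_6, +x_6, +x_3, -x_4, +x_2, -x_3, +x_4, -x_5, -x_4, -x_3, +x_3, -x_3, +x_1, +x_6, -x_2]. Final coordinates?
(-5, -4, -6, 1, 9, 9, 3)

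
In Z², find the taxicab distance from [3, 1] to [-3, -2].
9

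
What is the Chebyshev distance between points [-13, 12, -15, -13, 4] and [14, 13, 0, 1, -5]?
27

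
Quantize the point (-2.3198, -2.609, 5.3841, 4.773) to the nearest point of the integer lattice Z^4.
(-2, -3, 5, 5)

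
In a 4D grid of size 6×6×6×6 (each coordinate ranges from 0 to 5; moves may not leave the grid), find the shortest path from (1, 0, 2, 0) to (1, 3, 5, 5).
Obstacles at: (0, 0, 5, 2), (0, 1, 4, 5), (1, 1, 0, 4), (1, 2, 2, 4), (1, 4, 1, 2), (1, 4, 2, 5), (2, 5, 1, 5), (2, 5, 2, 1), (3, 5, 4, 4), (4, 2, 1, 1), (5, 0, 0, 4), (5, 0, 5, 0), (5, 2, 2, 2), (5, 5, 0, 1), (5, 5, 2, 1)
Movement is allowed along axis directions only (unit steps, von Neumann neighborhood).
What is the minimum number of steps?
11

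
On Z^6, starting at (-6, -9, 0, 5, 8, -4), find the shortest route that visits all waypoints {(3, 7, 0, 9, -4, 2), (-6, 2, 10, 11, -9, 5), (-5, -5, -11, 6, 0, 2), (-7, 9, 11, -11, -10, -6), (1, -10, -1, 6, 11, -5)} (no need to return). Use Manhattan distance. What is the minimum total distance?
168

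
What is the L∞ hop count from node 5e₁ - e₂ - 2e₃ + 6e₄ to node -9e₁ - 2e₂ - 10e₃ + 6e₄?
14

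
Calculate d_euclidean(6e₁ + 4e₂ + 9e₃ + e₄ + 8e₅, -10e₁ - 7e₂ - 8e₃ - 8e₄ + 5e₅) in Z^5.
27.4955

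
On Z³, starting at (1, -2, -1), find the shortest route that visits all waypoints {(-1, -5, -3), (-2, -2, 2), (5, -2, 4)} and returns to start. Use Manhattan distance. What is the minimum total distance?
34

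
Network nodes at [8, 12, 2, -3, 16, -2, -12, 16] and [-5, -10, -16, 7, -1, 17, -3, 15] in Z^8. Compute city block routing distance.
109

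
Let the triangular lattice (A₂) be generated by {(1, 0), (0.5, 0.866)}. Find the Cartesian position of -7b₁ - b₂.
(-7.5, -0.866)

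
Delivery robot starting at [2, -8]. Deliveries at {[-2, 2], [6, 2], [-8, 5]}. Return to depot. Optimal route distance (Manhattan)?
54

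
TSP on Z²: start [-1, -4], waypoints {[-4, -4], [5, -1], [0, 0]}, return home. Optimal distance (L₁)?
26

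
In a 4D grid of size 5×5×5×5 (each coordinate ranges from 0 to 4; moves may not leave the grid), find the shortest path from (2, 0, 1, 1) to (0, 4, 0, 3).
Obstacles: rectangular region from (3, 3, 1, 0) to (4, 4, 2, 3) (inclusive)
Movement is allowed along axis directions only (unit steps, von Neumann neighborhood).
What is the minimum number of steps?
9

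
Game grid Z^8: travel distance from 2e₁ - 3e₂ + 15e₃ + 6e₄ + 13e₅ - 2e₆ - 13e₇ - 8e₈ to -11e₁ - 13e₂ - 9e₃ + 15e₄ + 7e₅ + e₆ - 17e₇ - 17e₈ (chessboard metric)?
24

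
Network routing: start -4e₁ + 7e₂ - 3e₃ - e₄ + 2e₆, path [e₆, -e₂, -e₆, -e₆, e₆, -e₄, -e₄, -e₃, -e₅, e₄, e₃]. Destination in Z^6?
(-4, 6, -3, -2, -1, 2)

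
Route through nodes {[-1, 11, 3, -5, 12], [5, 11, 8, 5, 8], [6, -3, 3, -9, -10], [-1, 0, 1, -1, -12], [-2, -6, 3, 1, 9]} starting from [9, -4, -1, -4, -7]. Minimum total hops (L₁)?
122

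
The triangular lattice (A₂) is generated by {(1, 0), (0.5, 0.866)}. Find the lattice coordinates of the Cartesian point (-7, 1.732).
-8b₁ + 2b₂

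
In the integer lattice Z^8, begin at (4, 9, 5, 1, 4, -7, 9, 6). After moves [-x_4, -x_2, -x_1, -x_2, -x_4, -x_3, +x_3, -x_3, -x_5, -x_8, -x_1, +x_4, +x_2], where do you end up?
(2, 8, 4, 0, 3, -7, 9, 5)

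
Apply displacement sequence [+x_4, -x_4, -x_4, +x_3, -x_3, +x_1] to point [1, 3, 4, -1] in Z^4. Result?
(2, 3, 4, -2)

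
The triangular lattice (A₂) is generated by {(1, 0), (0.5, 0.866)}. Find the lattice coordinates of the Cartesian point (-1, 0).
-b₁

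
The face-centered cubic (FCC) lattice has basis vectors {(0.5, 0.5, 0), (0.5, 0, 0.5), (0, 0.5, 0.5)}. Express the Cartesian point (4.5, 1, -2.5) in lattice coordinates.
8b₁ + b₂ - 6b₃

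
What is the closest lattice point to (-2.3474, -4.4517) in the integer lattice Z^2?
(-2, -4)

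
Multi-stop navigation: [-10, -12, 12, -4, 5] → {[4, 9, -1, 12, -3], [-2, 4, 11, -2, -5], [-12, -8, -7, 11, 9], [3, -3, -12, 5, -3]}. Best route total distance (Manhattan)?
150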